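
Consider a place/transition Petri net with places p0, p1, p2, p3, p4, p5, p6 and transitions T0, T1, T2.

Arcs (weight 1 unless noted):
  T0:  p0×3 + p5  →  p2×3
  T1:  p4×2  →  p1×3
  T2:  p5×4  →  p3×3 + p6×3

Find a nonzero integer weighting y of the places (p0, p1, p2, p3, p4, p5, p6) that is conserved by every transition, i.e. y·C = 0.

y = (p0:1, p1:0, p2:1, p3:0, p4:0, p5:0, p6:0)

Incidence matrix C (rows=places, cols=transitions):
       T0   T1   T2
   p0  -3    0    0
   p1   0    3    0
   p2   3    0    0
   p3   0    0    3
   p4   0   -2    0
   p5  -1    0   -4
   p6   0    0    3

Candidate y = [1, 0, 1, 0, 0, 0, 0]; check y·C column-wise:
  col T0: 1·-3 + 1·3 + 0·-1 = 0
  col T1: 1·0 + 0·3 + 1·0 + 0·-2 = 0
  col T2: 1·0 + 1·0 + 0·3 + 0·-4 + 0·3 = 0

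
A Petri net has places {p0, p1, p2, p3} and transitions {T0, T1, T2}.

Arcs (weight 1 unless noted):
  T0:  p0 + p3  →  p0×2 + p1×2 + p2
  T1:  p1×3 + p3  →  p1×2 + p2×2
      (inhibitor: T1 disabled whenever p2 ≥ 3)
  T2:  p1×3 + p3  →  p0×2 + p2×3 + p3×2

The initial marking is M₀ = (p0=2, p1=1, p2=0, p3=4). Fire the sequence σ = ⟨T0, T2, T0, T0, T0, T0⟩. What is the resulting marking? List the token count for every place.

(p0=9, p1=8, p2=8, p3=0)

step 1: fire T0:  (p0=2, p1=1, p2=0, p3=4) → (p0=3, p1=3, p2=1, p3=3)
step 2: fire T2:  (p0=3, p1=3, p2=1, p3=3) → (p0=5, p1=0, p2=4, p3=4)
step 3: fire T0:  (p0=5, p1=0, p2=4, p3=4) → (p0=6, p1=2, p2=5, p3=3)
step 4: fire T0:  (p0=6, p1=2, p2=5, p3=3) → (p0=7, p1=4, p2=6, p3=2)
step 5: fire T0:  (p0=7, p1=4, p2=6, p3=2) → (p0=8, p1=6, p2=7, p3=1)
step 6: fire T0:  (p0=8, p1=6, p2=7, p3=1) → (p0=9, p1=8, p2=8, p3=0)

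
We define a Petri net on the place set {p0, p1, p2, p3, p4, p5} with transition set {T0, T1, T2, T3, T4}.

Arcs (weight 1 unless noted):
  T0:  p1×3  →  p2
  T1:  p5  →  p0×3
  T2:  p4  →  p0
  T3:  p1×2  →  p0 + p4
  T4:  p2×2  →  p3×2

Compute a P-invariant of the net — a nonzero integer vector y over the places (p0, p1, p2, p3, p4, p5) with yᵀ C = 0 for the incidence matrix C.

y = (p0:1, p1:1, p2:3, p3:3, p4:1, p5:3)

Incidence matrix C (rows=places, cols=transitions):
       T0   T1   T2   T3   T4
   p0   0    3    1    1    0
   p1  -3    0    0   -2    0
   p2   1    0    0    0   -2
   p3   0    0    0    0    2
   p4   0    0   -1    1    0
   p5   0   -1    0    0    0

Candidate y = [1, 1, 3, 3, 1, 3]; check y·C column-wise:
  col T0: 1·0 + 1·-3 + 3·1 + 3·0 + 1·0 + 3·0 = 0
  col T1: 1·3 + 1·0 + 3·0 + 3·0 + 1·0 + 3·-1 = 0
  col T2: 1·1 + 1·0 + 3·0 + 3·0 + 1·-1 + 3·0 = 0
  col T3: 1·1 + 1·-2 + 3·0 + 3·0 + 1·1 + 3·0 = 0
  col T4: 1·0 + 1·0 + 3·-2 + 3·2 + 1·0 + 3·0 = 0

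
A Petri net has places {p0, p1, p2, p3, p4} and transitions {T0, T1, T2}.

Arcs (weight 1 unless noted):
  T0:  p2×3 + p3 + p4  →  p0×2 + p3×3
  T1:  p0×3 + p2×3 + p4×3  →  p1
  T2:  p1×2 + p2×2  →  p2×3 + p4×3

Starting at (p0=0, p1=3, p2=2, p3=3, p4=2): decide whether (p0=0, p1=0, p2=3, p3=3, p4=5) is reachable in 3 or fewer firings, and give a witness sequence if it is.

depth 0: 1 marking
depth 1: 2 markings reached so far
depth 2: 3 markings reached so far
depth 3: 3 markings reached so far
(frontier empty at depth 3; search complete)
target is not among the 3 markings reachable within 3 steps

NO — not reachable within 3 firings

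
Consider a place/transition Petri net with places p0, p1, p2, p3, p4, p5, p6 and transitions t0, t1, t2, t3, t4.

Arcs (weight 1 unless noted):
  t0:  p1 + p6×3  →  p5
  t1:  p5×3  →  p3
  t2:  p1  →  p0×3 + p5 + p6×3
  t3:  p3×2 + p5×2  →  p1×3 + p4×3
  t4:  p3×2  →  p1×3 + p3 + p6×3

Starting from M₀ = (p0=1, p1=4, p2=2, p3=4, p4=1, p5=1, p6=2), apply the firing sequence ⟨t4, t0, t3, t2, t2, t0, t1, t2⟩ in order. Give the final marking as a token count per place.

step 1: fire t4:  (p0=1, p1=4, p2=2, p3=4, p4=1, p5=1, p6=2) → (p0=1, p1=7, p2=2, p3=3, p4=1, p5=1, p6=5)
step 2: fire t0:  (p0=1, p1=7, p2=2, p3=3, p4=1, p5=1, p6=5) → (p0=1, p1=6, p2=2, p3=3, p4=1, p5=2, p6=2)
step 3: fire t3:  (p0=1, p1=6, p2=2, p3=3, p4=1, p5=2, p6=2) → (p0=1, p1=9, p2=2, p3=1, p4=4, p5=0, p6=2)
step 4: fire t2:  (p0=1, p1=9, p2=2, p3=1, p4=4, p5=0, p6=2) → (p0=4, p1=8, p2=2, p3=1, p4=4, p5=1, p6=5)
step 5: fire t2:  (p0=4, p1=8, p2=2, p3=1, p4=4, p5=1, p6=5) → (p0=7, p1=7, p2=2, p3=1, p4=4, p5=2, p6=8)
step 6: fire t0:  (p0=7, p1=7, p2=2, p3=1, p4=4, p5=2, p6=8) → (p0=7, p1=6, p2=2, p3=1, p4=4, p5=3, p6=5)
step 7: fire t1:  (p0=7, p1=6, p2=2, p3=1, p4=4, p5=3, p6=5) → (p0=7, p1=6, p2=2, p3=2, p4=4, p5=0, p6=5)
step 8: fire t2:  (p0=7, p1=6, p2=2, p3=2, p4=4, p5=0, p6=5) → (p0=10, p1=5, p2=2, p3=2, p4=4, p5=1, p6=8)

(p0=10, p1=5, p2=2, p3=2, p4=4, p5=1, p6=8)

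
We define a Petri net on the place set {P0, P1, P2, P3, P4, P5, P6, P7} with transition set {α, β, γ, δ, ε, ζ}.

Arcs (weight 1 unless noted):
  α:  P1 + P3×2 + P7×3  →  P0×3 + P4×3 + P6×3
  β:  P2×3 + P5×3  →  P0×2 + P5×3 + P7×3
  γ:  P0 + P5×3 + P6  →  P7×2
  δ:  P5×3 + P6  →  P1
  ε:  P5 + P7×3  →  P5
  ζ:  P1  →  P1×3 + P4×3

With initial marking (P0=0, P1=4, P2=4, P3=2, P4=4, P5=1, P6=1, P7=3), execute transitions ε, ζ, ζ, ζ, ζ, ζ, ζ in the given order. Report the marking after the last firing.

(P0=0, P1=16, P2=4, P3=2, P4=22, P5=1, P6=1, P7=0)

step 1: fire ε:  (P0=0, P1=4, P2=4, P3=2, P4=4, P5=1, P6=1, P7=3) → (P0=0, P1=4, P2=4, P3=2, P4=4, P5=1, P6=1, P7=0)
step 2: fire ζ:  (P0=0, P1=4, P2=4, P3=2, P4=4, P5=1, P6=1, P7=0) → (P0=0, P1=6, P2=4, P3=2, P4=7, P5=1, P6=1, P7=0)
step 3: fire ζ:  (P0=0, P1=6, P2=4, P3=2, P4=7, P5=1, P6=1, P7=0) → (P0=0, P1=8, P2=4, P3=2, P4=10, P5=1, P6=1, P7=0)
step 4: fire ζ:  (P0=0, P1=8, P2=4, P3=2, P4=10, P5=1, P6=1, P7=0) → (P0=0, P1=10, P2=4, P3=2, P4=13, P5=1, P6=1, P7=0)
step 5: fire ζ:  (P0=0, P1=10, P2=4, P3=2, P4=13, P5=1, P6=1, P7=0) → (P0=0, P1=12, P2=4, P3=2, P4=16, P5=1, P6=1, P7=0)
step 6: fire ζ:  (P0=0, P1=12, P2=4, P3=2, P4=16, P5=1, P6=1, P7=0) → (P0=0, P1=14, P2=4, P3=2, P4=19, P5=1, P6=1, P7=0)
step 7: fire ζ:  (P0=0, P1=14, P2=4, P3=2, P4=19, P5=1, P6=1, P7=0) → (P0=0, P1=16, P2=4, P3=2, P4=22, P5=1, P6=1, P7=0)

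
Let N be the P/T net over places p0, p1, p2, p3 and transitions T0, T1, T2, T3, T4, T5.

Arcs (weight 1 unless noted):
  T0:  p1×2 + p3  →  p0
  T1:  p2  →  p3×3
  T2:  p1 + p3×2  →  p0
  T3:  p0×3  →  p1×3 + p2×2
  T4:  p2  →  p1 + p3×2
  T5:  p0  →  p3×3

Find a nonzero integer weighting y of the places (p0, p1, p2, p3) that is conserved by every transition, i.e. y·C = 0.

y = (p0:3, p1:1, p2:3, p3:1)

Incidence matrix C (rows=places, cols=transitions):
       T0   T1   T2   T3   T4   T5
   p0   1    0    1   -3    0   -1
   p1  -2    0   -1    3    1    0
   p2   0   -1    0    2   -1    0
   p3  -1    3   -2    0    2    3

Candidate y = [3, 1, 3, 1]; check y·C column-wise:
  col T0: 3·1 + 1·-2 + 3·0 + 1·-1 = 0
  col T1: 3·0 + 1·0 + 3·-1 + 1·3 = 0
  col T2: 3·1 + 1·-1 + 3·0 + 1·-2 = 0
  col T3: 3·-3 + 1·3 + 3·2 + 1·0 = 0
  col T4: 3·0 + 1·1 + 3·-1 + 1·2 = 0
  col T5: 3·-1 + 1·0 + 3·0 + 1·3 = 0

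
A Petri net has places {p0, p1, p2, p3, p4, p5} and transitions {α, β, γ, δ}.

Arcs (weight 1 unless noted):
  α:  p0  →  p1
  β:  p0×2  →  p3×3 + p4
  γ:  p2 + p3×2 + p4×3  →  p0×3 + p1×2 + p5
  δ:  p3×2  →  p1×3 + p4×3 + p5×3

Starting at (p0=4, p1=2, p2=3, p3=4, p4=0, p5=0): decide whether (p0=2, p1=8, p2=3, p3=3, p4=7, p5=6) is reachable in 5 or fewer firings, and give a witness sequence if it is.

YES — reachable via ⟨β, δ, δ⟩ (3 firings)

step 1: fire β:  (p0=4, p1=2, p2=3, p3=4, p4=0, p5=0) → (p0=2, p1=2, p2=3, p3=7, p4=1, p5=0)
step 2: fire δ:  (p0=2, p1=2, p2=3, p3=7, p4=1, p5=0) → (p0=2, p1=5, p2=3, p3=5, p4=4, p5=3)
step 3: fire δ:  (p0=2, p1=5, p2=3, p3=5, p4=4, p5=3) → (p0=2, p1=8, p2=3, p3=3, p4=7, p5=6)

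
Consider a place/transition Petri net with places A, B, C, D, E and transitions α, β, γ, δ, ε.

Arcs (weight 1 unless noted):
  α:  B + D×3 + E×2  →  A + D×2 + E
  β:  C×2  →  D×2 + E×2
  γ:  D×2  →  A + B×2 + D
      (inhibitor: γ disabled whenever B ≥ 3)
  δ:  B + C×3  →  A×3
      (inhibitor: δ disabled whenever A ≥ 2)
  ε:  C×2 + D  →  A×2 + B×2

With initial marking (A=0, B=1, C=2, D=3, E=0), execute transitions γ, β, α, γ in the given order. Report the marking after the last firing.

(A=3, B=4, C=0, D=2, E=1)

step 1: fire γ:  (A=0, B=1, C=2, D=3, E=0) → (A=1, B=3, C=2, D=2, E=0)
step 2: fire β:  (A=1, B=3, C=2, D=2, E=0) → (A=1, B=3, C=0, D=4, E=2)
step 3: fire α:  (A=1, B=3, C=0, D=4, E=2) → (A=2, B=2, C=0, D=3, E=1)
step 4: fire γ:  (A=2, B=2, C=0, D=3, E=1) → (A=3, B=4, C=0, D=2, E=1)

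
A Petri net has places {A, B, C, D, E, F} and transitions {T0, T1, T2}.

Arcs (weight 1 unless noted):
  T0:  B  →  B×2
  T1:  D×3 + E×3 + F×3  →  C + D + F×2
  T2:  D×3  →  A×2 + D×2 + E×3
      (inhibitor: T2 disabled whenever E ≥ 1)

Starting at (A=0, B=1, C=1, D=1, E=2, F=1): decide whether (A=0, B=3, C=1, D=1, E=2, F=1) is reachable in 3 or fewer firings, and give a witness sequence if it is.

YES — reachable via ⟨T0, T0⟩ (2 firings)

step 1: fire T0:  (A=0, B=1, C=1, D=1, E=2, F=1) → (A=0, B=2, C=1, D=1, E=2, F=1)
step 2: fire T0:  (A=0, B=2, C=1, D=1, E=2, F=1) → (A=0, B=3, C=1, D=1, E=2, F=1)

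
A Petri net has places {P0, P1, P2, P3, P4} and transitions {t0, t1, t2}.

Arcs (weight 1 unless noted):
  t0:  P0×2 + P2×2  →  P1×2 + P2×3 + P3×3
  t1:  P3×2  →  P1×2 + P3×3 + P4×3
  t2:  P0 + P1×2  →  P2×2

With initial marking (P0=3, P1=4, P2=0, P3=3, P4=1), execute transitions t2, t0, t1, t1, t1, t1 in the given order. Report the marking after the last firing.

(P0=0, P1=12, P2=3, P3=10, P4=13)

step 1: fire t2:  (P0=3, P1=4, P2=0, P3=3, P4=1) → (P0=2, P1=2, P2=2, P3=3, P4=1)
step 2: fire t0:  (P0=2, P1=2, P2=2, P3=3, P4=1) → (P0=0, P1=4, P2=3, P3=6, P4=1)
step 3: fire t1:  (P0=0, P1=4, P2=3, P3=6, P4=1) → (P0=0, P1=6, P2=3, P3=7, P4=4)
step 4: fire t1:  (P0=0, P1=6, P2=3, P3=7, P4=4) → (P0=0, P1=8, P2=3, P3=8, P4=7)
step 5: fire t1:  (P0=0, P1=8, P2=3, P3=8, P4=7) → (P0=0, P1=10, P2=3, P3=9, P4=10)
step 6: fire t1:  (P0=0, P1=10, P2=3, P3=9, P4=10) → (P0=0, P1=12, P2=3, P3=10, P4=13)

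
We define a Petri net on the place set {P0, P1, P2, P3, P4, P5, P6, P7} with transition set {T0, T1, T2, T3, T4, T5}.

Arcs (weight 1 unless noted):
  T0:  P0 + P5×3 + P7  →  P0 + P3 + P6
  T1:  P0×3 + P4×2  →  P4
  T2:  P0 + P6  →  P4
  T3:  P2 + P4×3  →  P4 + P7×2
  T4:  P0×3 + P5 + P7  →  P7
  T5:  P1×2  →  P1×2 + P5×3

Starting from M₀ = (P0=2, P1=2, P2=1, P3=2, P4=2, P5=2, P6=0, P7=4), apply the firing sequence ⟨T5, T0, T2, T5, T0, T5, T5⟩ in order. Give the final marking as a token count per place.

step 1: fire T5:  (P0=2, P1=2, P2=1, P3=2, P4=2, P5=2, P6=0, P7=4) → (P0=2, P1=2, P2=1, P3=2, P4=2, P5=5, P6=0, P7=4)
step 2: fire T0:  (P0=2, P1=2, P2=1, P3=2, P4=2, P5=5, P6=0, P7=4) → (P0=2, P1=2, P2=1, P3=3, P4=2, P5=2, P6=1, P7=3)
step 3: fire T2:  (P0=2, P1=2, P2=1, P3=3, P4=2, P5=2, P6=1, P7=3) → (P0=1, P1=2, P2=1, P3=3, P4=3, P5=2, P6=0, P7=3)
step 4: fire T5:  (P0=1, P1=2, P2=1, P3=3, P4=3, P5=2, P6=0, P7=3) → (P0=1, P1=2, P2=1, P3=3, P4=3, P5=5, P6=0, P7=3)
step 5: fire T0:  (P0=1, P1=2, P2=1, P3=3, P4=3, P5=5, P6=0, P7=3) → (P0=1, P1=2, P2=1, P3=4, P4=3, P5=2, P6=1, P7=2)
step 6: fire T5:  (P0=1, P1=2, P2=1, P3=4, P4=3, P5=2, P6=1, P7=2) → (P0=1, P1=2, P2=1, P3=4, P4=3, P5=5, P6=1, P7=2)
step 7: fire T5:  (P0=1, P1=2, P2=1, P3=4, P4=3, P5=5, P6=1, P7=2) → (P0=1, P1=2, P2=1, P3=4, P4=3, P5=8, P6=1, P7=2)

(P0=1, P1=2, P2=1, P3=4, P4=3, P5=8, P6=1, P7=2)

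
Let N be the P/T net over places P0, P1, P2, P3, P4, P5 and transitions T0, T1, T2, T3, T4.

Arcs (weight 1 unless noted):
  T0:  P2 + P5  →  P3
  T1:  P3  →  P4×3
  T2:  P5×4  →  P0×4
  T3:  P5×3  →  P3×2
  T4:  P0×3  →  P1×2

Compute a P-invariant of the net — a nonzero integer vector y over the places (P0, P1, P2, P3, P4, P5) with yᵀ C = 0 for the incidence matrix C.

Incidence matrix C (rows=places, cols=transitions):
       T0   T1   T2   T3   T4
   P0   0    0    4    0   -3
   P1   0    0    0    0    2
   P2  -1    0    0    0    0
   P3   1   -1    0    2    0
   P4   0    3    0    0    0
   P5  -1    0   -4   -3    0

Candidate y = [2, 3, 1, 3, 1, 2]; check y·C column-wise:
  col T0: 2·0 + 3·0 + 1·-1 + 3·1 + 1·0 + 2·-1 = 0
  col T1: 2·0 + 3·0 + 1·0 + 3·-1 + 1·3 + 2·0 = 0
  col T2: 2·4 + 3·0 + 1·0 + 3·0 + 1·0 + 2·-4 = 0
  col T3: 2·0 + 3·0 + 1·0 + 3·2 + 1·0 + 2·-3 = 0
  col T4: 2·-3 + 3·2 + 1·0 + 3·0 + 1·0 + 2·0 = 0

y = (P0:2, P1:3, P2:1, P3:3, P4:1, P5:2)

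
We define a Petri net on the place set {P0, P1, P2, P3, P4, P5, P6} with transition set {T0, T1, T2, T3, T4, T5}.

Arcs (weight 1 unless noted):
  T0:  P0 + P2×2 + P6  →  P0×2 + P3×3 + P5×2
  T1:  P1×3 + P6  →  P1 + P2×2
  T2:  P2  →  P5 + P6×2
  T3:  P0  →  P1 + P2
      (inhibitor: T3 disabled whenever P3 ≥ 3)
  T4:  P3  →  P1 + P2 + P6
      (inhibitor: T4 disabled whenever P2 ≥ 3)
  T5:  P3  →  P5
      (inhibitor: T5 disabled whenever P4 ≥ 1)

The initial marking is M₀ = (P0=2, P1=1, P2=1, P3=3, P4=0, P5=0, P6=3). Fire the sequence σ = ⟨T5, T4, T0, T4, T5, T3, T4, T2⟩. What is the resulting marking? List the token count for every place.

step 1: fire T5:  (P0=2, P1=1, P2=1, P3=3, P4=0, P5=0, P6=3) → (P0=2, P1=1, P2=1, P3=2, P4=0, P5=1, P6=3)
step 2: fire T4:  (P0=2, P1=1, P2=1, P3=2, P4=0, P5=1, P6=3) → (P0=2, P1=2, P2=2, P3=1, P4=0, P5=1, P6=4)
step 3: fire T0:  (P0=2, P1=2, P2=2, P3=1, P4=0, P5=1, P6=4) → (P0=3, P1=2, P2=0, P3=4, P4=0, P5=3, P6=3)
step 4: fire T4:  (P0=3, P1=2, P2=0, P3=4, P4=0, P5=3, P6=3) → (P0=3, P1=3, P2=1, P3=3, P4=0, P5=3, P6=4)
step 5: fire T5:  (P0=3, P1=3, P2=1, P3=3, P4=0, P5=3, P6=4) → (P0=3, P1=3, P2=1, P3=2, P4=0, P5=4, P6=4)
step 6: fire T3:  (P0=3, P1=3, P2=1, P3=2, P4=0, P5=4, P6=4) → (P0=2, P1=4, P2=2, P3=2, P4=0, P5=4, P6=4)
step 7: fire T4:  (P0=2, P1=4, P2=2, P3=2, P4=0, P5=4, P6=4) → (P0=2, P1=5, P2=3, P3=1, P4=0, P5=4, P6=5)
step 8: fire T2:  (P0=2, P1=5, P2=3, P3=1, P4=0, P5=4, P6=5) → (P0=2, P1=5, P2=2, P3=1, P4=0, P5=5, P6=7)

(P0=2, P1=5, P2=2, P3=1, P4=0, P5=5, P6=7)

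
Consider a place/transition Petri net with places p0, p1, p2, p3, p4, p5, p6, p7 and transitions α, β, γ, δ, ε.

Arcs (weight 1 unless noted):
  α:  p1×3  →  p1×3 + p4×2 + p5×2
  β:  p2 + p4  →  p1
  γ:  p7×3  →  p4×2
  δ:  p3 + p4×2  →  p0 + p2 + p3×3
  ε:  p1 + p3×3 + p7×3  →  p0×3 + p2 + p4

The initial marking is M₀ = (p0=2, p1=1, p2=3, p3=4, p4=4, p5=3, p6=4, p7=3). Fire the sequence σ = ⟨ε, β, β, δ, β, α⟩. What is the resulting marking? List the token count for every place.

step 1: fire ε:  (p0=2, p1=1, p2=3, p3=4, p4=4, p5=3, p6=4, p7=3) → (p0=5, p1=0, p2=4, p3=1, p4=5, p5=3, p6=4, p7=0)
step 2: fire β:  (p0=5, p1=0, p2=4, p3=1, p4=5, p5=3, p6=4, p7=0) → (p0=5, p1=1, p2=3, p3=1, p4=4, p5=3, p6=4, p7=0)
step 3: fire β:  (p0=5, p1=1, p2=3, p3=1, p4=4, p5=3, p6=4, p7=0) → (p0=5, p1=2, p2=2, p3=1, p4=3, p5=3, p6=4, p7=0)
step 4: fire δ:  (p0=5, p1=2, p2=2, p3=1, p4=3, p5=3, p6=4, p7=0) → (p0=6, p1=2, p2=3, p3=3, p4=1, p5=3, p6=4, p7=0)
step 5: fire β:  (p0=6, p1=2, p2=3, p3=3, p4=1, p5=3, p6=4, p7=0) → (p0=6, p1=3, p2=2, p3=3, p4=0, p5=3, p6=4, p7=0)
step 6: fire α:  (p0=6, p1=3, p2=2, p3=3, p4=0, p5=3, p6=4, p7=0) → (p0=6, p1=3, p2=2, p3=3, p4=2, p5=5, p6=4, p7=0)

(p0=6, p1=3, p2=2, p3=3, p4=2, p5=5, p6=4, p7=0)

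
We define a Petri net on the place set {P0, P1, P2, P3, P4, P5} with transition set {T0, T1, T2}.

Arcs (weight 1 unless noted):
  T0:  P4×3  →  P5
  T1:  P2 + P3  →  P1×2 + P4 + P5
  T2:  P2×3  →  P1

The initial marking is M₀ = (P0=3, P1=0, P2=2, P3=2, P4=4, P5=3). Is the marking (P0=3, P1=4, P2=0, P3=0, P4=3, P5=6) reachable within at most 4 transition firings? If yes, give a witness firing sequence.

YES — reachable via ⟨T0, T1, T1⟩ (3 firings)

step 1: fire T0:  (P0=3, P1=0, P2=2, P3=2, P4=4, P5=3) → (P0=3, P1=0, P2=2, P3=2, P4=1, P5=4)
step 2: fire T1:  (P0=3, P1=0, P2=2, P3=2, P4=1, P5=4) → (P0=3, P1=2, P2=1, P3=1, P4=2, P5=5)
step 3: fire T1:  (P0=3, P1=2, P2=1, P3=1, P4=2, P5=5) → (P0=3, P1=4, P2=0, P3=0, P4=3, P5=6)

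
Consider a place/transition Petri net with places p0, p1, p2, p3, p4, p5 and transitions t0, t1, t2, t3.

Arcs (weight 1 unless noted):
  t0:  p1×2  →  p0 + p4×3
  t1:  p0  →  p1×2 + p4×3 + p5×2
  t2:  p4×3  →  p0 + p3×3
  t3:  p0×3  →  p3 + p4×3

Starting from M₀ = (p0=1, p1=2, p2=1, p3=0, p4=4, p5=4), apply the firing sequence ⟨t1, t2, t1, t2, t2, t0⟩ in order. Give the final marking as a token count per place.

(p0=3, p1=4, p2=1, p3=9, p4=4, p5=8)

step 1: fire t1:  (p0=1, p1=2, p2=1, p3=0, p4=4, p5=4) → (p0=0, p1=4, p2=1, p3=0, p4=7, p5=6)
step 2: fire t2:  (p0=0, p1=4, p2=1, p3=0, p4=7, p5=6) → (p0=1, p1=4, p2=1, p3=3, p4=4, p5=6)
step 3: fire t1:  (p0=1, p1=4, p2=1, p3=3, p4=4, p5=6) → (p0=0, p1=6, p2=1, p3=3, p4=7, p5=8)
step 4: fire t2:  (p0=0, p1=6, p2=1, p3=3, p4=7, p5=8) → (p0=1, p1=6, p2=1, p3=6, p4=4, p5=8)
step 5: fire t2:  (p0=1, p1=6, p2=1, p3=6, p4=4, p5=8) → (p0=2, p1=6, p2=1, p3=9, p4=1, p5=8)
step 6: fire t0:  (p0=2, p1=6, p2=1, p3=9, p4=1, p5=8) → (p0=3, p1=4, p2=1, p3=9, p4=4, p5=8)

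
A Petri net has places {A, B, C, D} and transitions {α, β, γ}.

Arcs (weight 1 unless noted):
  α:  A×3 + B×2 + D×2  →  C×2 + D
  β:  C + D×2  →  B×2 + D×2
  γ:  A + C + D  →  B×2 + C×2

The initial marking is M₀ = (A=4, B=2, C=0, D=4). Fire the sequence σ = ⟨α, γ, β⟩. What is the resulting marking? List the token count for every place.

(A=0, B=4, C=2, D=2)

step 1: fire α:  (A=4, B=2, C=0, D=4) → (A=1, B=0, C=2, D=3)
step 2: fire γ:  (A=1, B=0, C=2, D=3) → (A=0, B=2, C=3, D=2)
step 3: fire β:  (A=0, B=2, C=3, D=2) → (A=0, B=4, C=2, D=2)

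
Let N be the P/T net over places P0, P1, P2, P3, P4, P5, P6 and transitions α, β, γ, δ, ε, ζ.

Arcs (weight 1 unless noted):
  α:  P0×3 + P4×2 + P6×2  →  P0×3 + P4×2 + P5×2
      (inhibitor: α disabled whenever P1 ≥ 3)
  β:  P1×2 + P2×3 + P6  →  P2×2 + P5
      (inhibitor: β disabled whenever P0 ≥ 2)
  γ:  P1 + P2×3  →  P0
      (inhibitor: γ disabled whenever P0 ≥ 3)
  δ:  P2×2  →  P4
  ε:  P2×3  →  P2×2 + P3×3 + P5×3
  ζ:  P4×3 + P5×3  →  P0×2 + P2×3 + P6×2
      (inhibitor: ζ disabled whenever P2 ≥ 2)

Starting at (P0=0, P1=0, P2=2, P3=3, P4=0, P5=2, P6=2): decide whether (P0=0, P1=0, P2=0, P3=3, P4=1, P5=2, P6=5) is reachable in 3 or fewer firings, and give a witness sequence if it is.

NO — not reachable within 3 firings

depth 0: 1 marking
depth 1: 2 markings reached so far
depth 2: 2 markings reached so far
(frontier empty at depth 2; search complete)
target is not among the 2 markings reachable within 3 steps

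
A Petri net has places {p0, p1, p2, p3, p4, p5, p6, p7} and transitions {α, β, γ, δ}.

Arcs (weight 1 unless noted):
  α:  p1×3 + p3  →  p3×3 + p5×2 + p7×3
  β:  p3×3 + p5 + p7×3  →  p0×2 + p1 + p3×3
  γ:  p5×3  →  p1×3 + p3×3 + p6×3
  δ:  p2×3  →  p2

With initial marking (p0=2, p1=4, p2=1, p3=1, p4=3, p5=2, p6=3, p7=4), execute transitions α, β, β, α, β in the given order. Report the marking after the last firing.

(p0=8, p1=1, p2=1, p3=5, p4=3, p5=3, p6=3, p7=1)

step 1: fire α:  (p0=2, p1=4, p2=1, p3=1, p4=3, p5=2, p6=3, p7=4) → (p0=2, p1=1, p2=1, p3=3, p4=3, p5=4, p6=3, p7=7)
step 2: fire β:  (p0=2, p1=1, p2=1, p3=3, p4=3, p5=4, p6=3, p7=7) → (p0=4, p1=2, p2=1, p3=3, p4=3, p5=3, p6=3, p7=4)
step 3: fire β:  (p0=4, p1=2, p2=1, p3=3, p4=3, p5=3, p6=3, p7=4) → (p0=6, p1=3, p2=1, p3=3, p4=3, p5=2, p6=3, p7=1)
step 4: fire α:  (p0=6, p1=3, p2=1, p3=3, p4=3, p5=2, p6=3, p7=1) → (p0=6, p1=0, p2=1, p3=5, p4=3, p5=4, p6=3, p7=4)
step 5: fire β:  (p0=6, p1=0, p2=1, p3=5, p4=3, p5=4, p6=3, p7=4) → (p0=8, p1=1, p2=1, p3=5, p4=3, p5=3, p6=3, p7=1)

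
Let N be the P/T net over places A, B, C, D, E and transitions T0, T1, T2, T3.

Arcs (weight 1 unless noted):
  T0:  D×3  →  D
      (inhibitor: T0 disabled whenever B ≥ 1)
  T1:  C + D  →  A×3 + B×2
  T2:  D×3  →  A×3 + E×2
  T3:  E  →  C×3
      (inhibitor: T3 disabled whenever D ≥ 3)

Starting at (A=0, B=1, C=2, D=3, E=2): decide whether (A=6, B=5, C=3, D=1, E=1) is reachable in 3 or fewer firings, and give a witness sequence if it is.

step 1: fire T1:  (A=0, B=1, C=2, D=3, E=2) → (A=3, B=3, C=1, D=2, E=2)
step 2: fire T1:  (A=3, B=3, C=1, D=2, E=2) → (A=6, B=5, C=0, D=1, E=2)
step 3: fire T3:  (A=6, B=5, C=0, D=1, E=2) → (A=6, B=5, C=3, D=1, E=1)

YES — reachable via ⟨T1, T1, T3⟩ (3 firings)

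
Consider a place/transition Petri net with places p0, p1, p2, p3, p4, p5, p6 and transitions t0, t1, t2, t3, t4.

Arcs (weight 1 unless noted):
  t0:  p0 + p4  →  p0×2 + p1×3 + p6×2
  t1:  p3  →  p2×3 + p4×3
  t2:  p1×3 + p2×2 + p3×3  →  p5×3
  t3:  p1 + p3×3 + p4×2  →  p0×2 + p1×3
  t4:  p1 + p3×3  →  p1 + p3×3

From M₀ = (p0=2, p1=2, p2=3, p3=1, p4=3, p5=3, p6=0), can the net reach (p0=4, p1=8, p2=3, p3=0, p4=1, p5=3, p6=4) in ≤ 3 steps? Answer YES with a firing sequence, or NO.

NO — not reachable within 3 firings

depth 0: 1 marking
depth 1: 3 markings reached so far
depth 2: 5 markings reached so far
depth 3: 7 markings reached so far
target is not among the 7 markings reachable within 3 steps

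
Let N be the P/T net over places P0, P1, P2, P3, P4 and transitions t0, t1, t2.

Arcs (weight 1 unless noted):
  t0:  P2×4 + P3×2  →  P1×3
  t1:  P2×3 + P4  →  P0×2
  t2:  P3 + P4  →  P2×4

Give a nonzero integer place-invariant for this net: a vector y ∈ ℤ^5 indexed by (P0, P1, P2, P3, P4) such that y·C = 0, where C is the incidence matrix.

Incidence matrix C (rows=places, cols=transitions):
       t0   t1   t2
   P0   0    2    0
   P1   3    0    0
   P2  -4   -3    4
   P3  -2    0   -1
   P4   0   -1   -1

Candidate y = [3, 8, 2, 8, 0]; check y·C column-wise:
  col t0: 3·0 + 8·3 + 2·-4 + 8·-2 = 0
  col t1: 3·2 + 8·0 + 2·-3 + 8·0 + 0·-1 = 0
  col t2: 3·0 + 8·0 + 2·4 + 8·-1 + 0·-1 = 0

y = (P0:3, P1:8, P2:2, P3:8, P4:0)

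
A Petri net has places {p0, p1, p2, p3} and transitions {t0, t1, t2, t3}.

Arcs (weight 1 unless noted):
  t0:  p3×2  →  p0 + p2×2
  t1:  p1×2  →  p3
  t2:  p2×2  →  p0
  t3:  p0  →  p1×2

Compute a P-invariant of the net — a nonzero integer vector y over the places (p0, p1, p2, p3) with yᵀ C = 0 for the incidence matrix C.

y = (p0:2, p1:1, p2:1, p3:2)

Incidence matrix C (rows=places, cols=transitions):
       t0   t1   t2   t3
   p0   1    0    1   -1
   p1   0   -2    0    2
   p2   2    0   -2    0
   p3  -2    1    0    0

Candidate y = [2, 1, 1, 2]; check y·C column-wise:
  col t0: 2·1 + 1·0 + 1·2 + 2·-2 = 0
  col t1: 2·0 + 1·-2 + 1·0 + 2·1 = 0
  col t2: 2·1 + 1·0 + 1·-2 + 2·0 = 0
  col t3: 2·-1 + 1·2 + 1·0 + 2·0 = 0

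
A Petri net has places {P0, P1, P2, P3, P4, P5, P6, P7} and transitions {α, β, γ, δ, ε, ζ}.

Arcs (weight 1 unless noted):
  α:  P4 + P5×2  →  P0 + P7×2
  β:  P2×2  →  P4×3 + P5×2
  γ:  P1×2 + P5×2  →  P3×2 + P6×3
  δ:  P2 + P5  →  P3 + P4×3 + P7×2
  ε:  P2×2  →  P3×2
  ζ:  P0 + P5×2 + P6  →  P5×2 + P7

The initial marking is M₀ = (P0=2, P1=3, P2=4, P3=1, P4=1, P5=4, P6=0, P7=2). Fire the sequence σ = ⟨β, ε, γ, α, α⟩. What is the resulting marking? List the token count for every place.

step 1: fire β:  (P0=2, P1=3, P2=4, P3=1, P4=1, P5=4, P6=0, P7=2) → (P0=2, P1=3, P2=2, P3=1, P4=4, P5=6, P6=0, P7=2)
step 2: fire ε:  (P0=2, P1=3, P2=2, P3=1, P4=4, P5=6, P6=0, P7=2) → (P0=2, P1=3, P2=0, P3=3, P4=4, P5=6, P6=0, P7=2)
step 3: fire γ:  (P0=2, P1=3, P2=0, P3=3, P4=4, P5=6, P6=0, P7=2) → (P0=2, P1=1, P2=0, P3=5, P4=4, P5=4, P6=3, P7=2)
step 4: fire α:  (P0=2, P1=1, P2=0, P3=5, P4=4, P5=4, P6=3, P7=2) → (P0=3, P1=1, P2=0, P3=5, P4=3, P5=2, P6=3, P7=4)
step 5: fire α:  (P0=3, P1=1, P2=0, P3=5, P4=3, P5=2, P6=3, P7=4) → (P0=4, P1=1, P2=0, P3=5, P4=2, P5=0, P6=3, P7=6)

(P0=4, P1=1, P2=0, P3=5, P4=2, P5=0, P6=3, P7=6)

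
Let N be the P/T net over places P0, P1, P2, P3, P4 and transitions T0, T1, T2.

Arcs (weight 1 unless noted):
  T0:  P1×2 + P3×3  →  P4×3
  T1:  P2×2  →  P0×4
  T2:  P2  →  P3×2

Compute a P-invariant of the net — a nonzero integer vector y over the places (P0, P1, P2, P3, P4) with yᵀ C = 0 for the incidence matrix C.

Incidence matrix C (rows=places, cols=transitions):
       T0   T1   T2
   P0   0    4    0
   P1  -2    0    0
   P2   0   -2   -1
   P3  -3    0    2
   P4   3    0    0

Candidate y = [2, -3, 4, 2, 0]; check y·C column-wise:
  col T0: 2·0 + -3·-2 + 4·0 + 2·-3 + 0·3 = 0
  col T1: 2·4 + -3·0 + 4·-2 + 2·0 = 0
  col T2: 2·0 + -3·0 + 4·-1 + 2·2 = 0

y = (P0:2, P1:-3, P2:4, P3:2, P4:0)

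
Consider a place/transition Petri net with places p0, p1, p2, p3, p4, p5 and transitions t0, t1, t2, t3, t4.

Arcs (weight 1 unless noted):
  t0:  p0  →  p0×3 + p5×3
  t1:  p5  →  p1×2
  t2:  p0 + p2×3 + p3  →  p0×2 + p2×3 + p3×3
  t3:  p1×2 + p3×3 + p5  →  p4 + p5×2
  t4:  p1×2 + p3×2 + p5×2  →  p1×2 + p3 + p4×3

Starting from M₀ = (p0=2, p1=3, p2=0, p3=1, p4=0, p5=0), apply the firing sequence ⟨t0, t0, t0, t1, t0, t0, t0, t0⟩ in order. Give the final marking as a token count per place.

(p0=16, p1=5, p2=0, p3=1, p4=0, p5=20)

step 1: fire t0:  (p0=2, p1=3, p2=0, p3=1, p4=0, p5=0) → (p0=4, p1=3, p2=0, p3=1, p4=0, p5=3)
step 2: fire t0:  (p0=4, p1=3, p2=0, p3=1, p4=0, p5=3) → (p0=6, p1=3, p2=0, p3=1, p4=0, p5=6)
step 3: fire t0:  (p0=6, p1=3, p2=0, p3=1, p4=0, p5=6) → (p0=8, p1=3, p2=0, p3=1, p4=0, p5=9)
step 4: fire t1:  (p0=8, p1=3, p2=0, p3=1, p4=0, p5=9) → (p0=8, p1=5, p2=0, p3=1, p4=0, p5=8)
step 5: fire t0:  (p0=8, p1=5, p2=0, p3=1, p4=0, p5=8) → (p0=10, p1=5, p2=0, p3=1, p4=0, p5=11)
step 6: fire t0:  (p0=10, p1=5, p2=0, p3=1, p4=0, p5=11) → (p0=12, p1=5, p2=0, p3=1, p4=0, p5=14)
step 7: fire t0:  (p0=12, p1=5, p2=0, p3=1, p4=0, p5=14) → (p0=14, p1=5, p2=0, p3=1, p4=0, p5=17)
step 8: fire t0:  (p0=14, p1=5, p2=0, p3=1, p4=0, p5=17) → (p0=16, p1=5, p2=0, p3=1, p4=0, p5=20)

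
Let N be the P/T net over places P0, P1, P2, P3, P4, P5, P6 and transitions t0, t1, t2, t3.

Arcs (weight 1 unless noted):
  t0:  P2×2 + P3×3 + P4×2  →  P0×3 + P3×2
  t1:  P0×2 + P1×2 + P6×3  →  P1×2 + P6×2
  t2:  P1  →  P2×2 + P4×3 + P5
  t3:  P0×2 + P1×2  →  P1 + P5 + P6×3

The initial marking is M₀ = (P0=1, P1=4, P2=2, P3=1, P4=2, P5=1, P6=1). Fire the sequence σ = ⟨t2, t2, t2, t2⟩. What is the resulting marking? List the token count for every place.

(P0=1, P1=0, P2=10, P3=1, P4=14, P5=5, P6=1)

step 1: fire t2:  (P0=1, P1=4, P2=2, P3=1, P4=2, P5=1, P6=1) → (P0=1, P1=3, P2=4, P3=1, P4=5, P5=2, P6=1)
step 2: fire t2:  (P0=1, P1=3, P2=4, P3=1, P4=5, P5=2, P6=1) → (P0=1, P1=2, P2=6, P3=1, P4=8, P5=3, P6=1)
step 3: fire t2:  (P0=1, P1=2, P2=6, P3=1, P4=8, P5=3, P6=1) → (P0=1, P1=1, P2=8, P3=1, P4=11, P5=4, P6=1)
step 4: fire t2:  (P0=1, P1=1, P2=8, P3=1, P4=11, P5=4, P6=1) → (P0=1, P1=0, P2=10, P3=1, P4=14, P5=5, P6=1)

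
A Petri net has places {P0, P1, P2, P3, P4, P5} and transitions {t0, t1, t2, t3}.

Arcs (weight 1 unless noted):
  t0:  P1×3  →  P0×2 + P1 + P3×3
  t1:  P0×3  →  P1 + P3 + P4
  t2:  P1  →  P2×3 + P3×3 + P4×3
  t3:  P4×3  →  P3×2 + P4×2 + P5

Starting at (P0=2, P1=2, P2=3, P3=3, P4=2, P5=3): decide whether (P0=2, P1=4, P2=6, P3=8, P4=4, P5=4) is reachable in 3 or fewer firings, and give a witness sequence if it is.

NO — not reachable within 3 firings

depth 0: 1 marking
depth 1: 2 markings reached so far
depth 2: 4 markings reached so far
depth 3: 6 markings reached so far
target is not among the 6 markings reachable within 3 steps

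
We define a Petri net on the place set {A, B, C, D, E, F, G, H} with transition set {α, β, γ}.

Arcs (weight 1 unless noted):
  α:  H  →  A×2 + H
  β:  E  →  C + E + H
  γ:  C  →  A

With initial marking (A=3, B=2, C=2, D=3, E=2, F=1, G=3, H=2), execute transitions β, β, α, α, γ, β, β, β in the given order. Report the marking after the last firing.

(A=8, B=2, C=6, D=3, E=2, F=1, G=3, H=7)

step 1: fire β:  (A=3, B=2, C=2, D=3, E=2, F=1, G=3, H=2) → (A=3, B=2, C=3, D=3, E=2, F=1, G=3, H=3)
step 2: fire β:  (A=3, B=2, C=3, D=3, E=2, F=1, G=3, H=3) → (A=3, B=2, C=4, D=3, E=2, F=1, G=3, H=4)
step 3: fire α:  (A=3, B=2, C=4, D=3, E=2, F=1, G=3, H=4) → (A=5, B=2, C=4, D=3, E=2, F=1, G=3, H=4)
step 4: fire α:  (A=5, B=2, C=4, D=3, E=2, F=1, G=3, H=4) → (A=7, B=2, C=4, D=3, E=2, F=1, G=3, H=4)
step 5: fire γ:  (A=7, B=2, C=4, D=3, E=2, F=1, G=3, H=4) → (A=8, B=2, C=3, D=3, E=2, F=1, G=3, H=4)
step 6: fire β:  (A=8, B=2, C=3, D=3, E=2, F=1, G=3, H=4) → (A=8, B=2, C=4, D=3, E=2, F=1, G=3, H=5)
step 7: fire β:  (A=8, B=2, C=4, D=3, E=2, F=1, G=3, H=5) → (A=8, B=2, C=5, D=3, E=2, F=1, G=3, H=6)
step 8: fire β:  (A=8, B=2, C=5, D=3, E=2, F=1, G=3, H=6) → (A=8, B=2, C=6, D=3, E=2, F=1, G=3, H=7)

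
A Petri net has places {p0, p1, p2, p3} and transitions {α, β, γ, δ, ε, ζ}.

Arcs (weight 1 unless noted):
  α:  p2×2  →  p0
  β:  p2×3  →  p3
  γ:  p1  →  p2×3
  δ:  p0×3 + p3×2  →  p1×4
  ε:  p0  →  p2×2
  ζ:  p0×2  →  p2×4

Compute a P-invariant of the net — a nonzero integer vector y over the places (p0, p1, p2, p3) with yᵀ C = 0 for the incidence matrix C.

y = (p0:2, p1:3, p2:1, p3:3)

Incidence matrix C (rows=places, cols=transitions):
        α    β    γ    δ    ε    ζ
   p0   1    0    0   -3   -1   -2
   p1   0    0   -1    4    0    0
   p2  -2   -3    3    0    2    4
   p3   0    1    0   -2    0    0

Candidate y = [2, 3, 1, 3]; check y·C column-wise:
  col α: 2·1 + 3·0 + 1·-2 + 3·0 = 0
  col β: 2·0 + 3·0 + 1·-3 + 3·1 = 0
  col γ: 2·0 + 3·-1 + 1·3 + 3·0 = 0
  col δ: 2·-3 + 3·4 + 1·0 + 3·-2 = 0
  col ε: 2·-1 + 3·0 + 1·2 + 3·0 = 0
  col ζ: 2·-2 + 3·0 + 1·4 + 3·0 = 0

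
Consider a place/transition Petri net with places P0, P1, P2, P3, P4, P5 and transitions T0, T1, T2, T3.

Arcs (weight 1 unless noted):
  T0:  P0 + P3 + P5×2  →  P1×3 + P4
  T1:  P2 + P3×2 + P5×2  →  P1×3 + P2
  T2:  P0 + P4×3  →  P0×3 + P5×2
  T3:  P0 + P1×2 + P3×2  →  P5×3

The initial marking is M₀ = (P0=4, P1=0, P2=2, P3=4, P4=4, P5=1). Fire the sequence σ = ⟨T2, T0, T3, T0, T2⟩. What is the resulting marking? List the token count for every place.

(P0=5, P1=4, P2=2, P3=0, P4=0, P5=4)

step 1: fire T2:  (P0=4, P1=0, P2=2, P3=4, P4=4, P5=1) → (P0=6, P1=0, P2=2, P3=4, P4=1, P5=3)
step 2: fire T0:  (P0=6, P1=0, P2=2, P3=4, P4=1, P5=3) → (P0=5, P1=3, P2=2, P3=3, P4=2, P5=1)
step 3: fire T3:  (P0=5, P1=3, P2=2, P3=3, P4=2, P5=1) → (P0=4, P1=1, P2=2, P3=1, P4=2, P5=4)
step 4: fire T0:  (P0=4, P1=1, P2=2, P3=1, P4=2, P5=4) → (P0=3, P1=4, P2=2, P3=0, P4=3, P5=2)
step 5: fire T2:  (P0=3, P1=4, P2=2, P3=0, P4=3, P5=2) → (P0=5, P1=4, P2=2, P3=0, P4=0, P5=4)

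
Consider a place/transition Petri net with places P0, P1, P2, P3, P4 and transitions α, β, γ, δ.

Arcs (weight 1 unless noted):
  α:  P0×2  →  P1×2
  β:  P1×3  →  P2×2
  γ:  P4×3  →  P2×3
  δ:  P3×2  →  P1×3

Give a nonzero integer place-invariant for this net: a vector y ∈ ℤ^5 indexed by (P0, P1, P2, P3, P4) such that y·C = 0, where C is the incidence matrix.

Incidence matrix C (rows=places, cols=transitions):
        α    β    γ    δ
   P0  -2    0    0    0
   P1   2   -3    0    3
   P2   0    2    3    0
   P3   0    0    0   -2
   P4   0    0   -3    0

Candidate y = [2, 2, 3, 3, 3]; check y·C column-wise:
  col α: 2·-2 + 2·2 + 3·0 + 3·0 + 3·0 = 0
  col β: 2·0 + 2·-3 + 3·2 + 3·0 + 3·0 = 0
  col γ: 2·0 + 2·0 + 3·3 + 3·0 + 3·-3 = 0
  col δ: 2·0 + 2·3 + 3·0 + 3·-2 + 3·0 = 0

y = (P0:2, P1:2, P2:3, P3:3, P4:3)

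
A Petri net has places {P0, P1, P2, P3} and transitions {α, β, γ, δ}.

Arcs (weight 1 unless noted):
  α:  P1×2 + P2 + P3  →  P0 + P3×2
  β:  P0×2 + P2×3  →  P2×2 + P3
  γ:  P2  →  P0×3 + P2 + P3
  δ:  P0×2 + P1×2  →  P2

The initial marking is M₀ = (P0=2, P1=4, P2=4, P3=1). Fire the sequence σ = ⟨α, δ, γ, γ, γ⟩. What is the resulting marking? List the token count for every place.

(P0=10, P1=0, P2=4, P3=5)

step 1: fire α:  (P0=2, P1=4, P2=4, P3=1) → (P0=3, P1=2, P2=3, P3=2)
step 2: fire δ:  (P0=3, P1=2, P2=3, P3=2) → (P0=1, P1=0, P2=4, P3=2)
step 3: fire γ:  (P0=1, P1=0, P2=4, P3=2) → (P0=4, P1=0, P2=4, P3=3)
step 4: fire γ:  (P0=4, P1=0, P2=4, P3=3) → (P0=7, P1=0, P2=4, P3=4)
step 5: fire γ:  (P0=7, P1=0, P2=4, P3=4) → (P0=10, P1=0, P2=4, P3=5)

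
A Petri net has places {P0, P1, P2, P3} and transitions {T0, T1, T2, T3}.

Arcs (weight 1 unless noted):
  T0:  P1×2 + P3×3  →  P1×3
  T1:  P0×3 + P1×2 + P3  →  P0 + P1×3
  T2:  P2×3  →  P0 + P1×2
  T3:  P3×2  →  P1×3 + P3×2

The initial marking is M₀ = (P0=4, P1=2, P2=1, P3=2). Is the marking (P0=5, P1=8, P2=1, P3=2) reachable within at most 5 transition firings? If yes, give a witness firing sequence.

NO — not reachable within 5 firings

depth 0: 1 marking
depth 1: 3 markings reached so far
depth 2: 5 markings reached so far
depth 3: 7 markings reached so far
depth 4: 9 markings reached so far
depth 5: 11 markings reached so far
target is not among the 11 markings reachable within 5 steps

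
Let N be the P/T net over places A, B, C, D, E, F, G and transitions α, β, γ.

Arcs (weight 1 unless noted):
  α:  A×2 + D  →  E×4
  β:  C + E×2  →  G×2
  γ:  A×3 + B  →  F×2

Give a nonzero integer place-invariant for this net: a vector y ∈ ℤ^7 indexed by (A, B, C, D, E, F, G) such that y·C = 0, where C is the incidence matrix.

y = (A:1, B:-3, C:0, D:-2, E:0, F:0, G:0)

Incidence matrix C (rows=places, cols=transitions):
        α    β    γ
    A  -2    0   -3
    B   0    0   -1
    C   0   -1    0
    D  -1    0    0
    E   4   -2    0
    F   0    0    2
    G   0    2    0

Candidate y = [1, -3, 0, -2, 0, 0, 0]; check y·C column-wise:
  col α: 1·-2 + -3·0 + -2·-1 + 0·4 = 0
  col β: 1·0 + -3·0 + 0·-1 + -2·0 + 0·-2 + 0·2 = 0
  col γ: 1·-3 + -3·-1 + -2·0 + 0·2 = 0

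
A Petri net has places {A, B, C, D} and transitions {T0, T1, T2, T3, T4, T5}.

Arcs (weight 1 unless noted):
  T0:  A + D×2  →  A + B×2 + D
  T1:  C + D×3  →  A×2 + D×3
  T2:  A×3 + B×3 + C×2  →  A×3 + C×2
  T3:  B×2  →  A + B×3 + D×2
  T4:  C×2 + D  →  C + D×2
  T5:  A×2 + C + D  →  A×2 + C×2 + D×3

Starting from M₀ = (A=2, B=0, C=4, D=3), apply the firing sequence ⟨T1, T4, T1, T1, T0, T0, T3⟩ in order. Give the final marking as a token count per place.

step 1: fire T1:  (A=2, B=0, C=4, D=3) → (A=4, B=0, C=3, D=3)
step 2: fire T4:  (A=4, B=0, C=3, D=3) → (A=4, B=0, C=2, D=4)
step 3: fire T1:  (A=4, B=0, C=2, D=4) → (A=6, B=0, C=1, D=4)
step 4: fire T1:  (A=6, B=0, C=1, D=4) → (A=8, B=0, C=0, D=4)
step 5: fire T0:  (A=8, B=0, C=0, D=4) → (A=8, B=2, C=0, D=3)
step 6: fire T0:  (A=8, B=2, C=0, D=3) → (A=8, B=4, C=0, D=2)
step 7: fire T3:  (A=8, B=4, C=0, D=2) → (A=9, B=5, C=0, D=4)

(A=9, B=5, C=0, D=4)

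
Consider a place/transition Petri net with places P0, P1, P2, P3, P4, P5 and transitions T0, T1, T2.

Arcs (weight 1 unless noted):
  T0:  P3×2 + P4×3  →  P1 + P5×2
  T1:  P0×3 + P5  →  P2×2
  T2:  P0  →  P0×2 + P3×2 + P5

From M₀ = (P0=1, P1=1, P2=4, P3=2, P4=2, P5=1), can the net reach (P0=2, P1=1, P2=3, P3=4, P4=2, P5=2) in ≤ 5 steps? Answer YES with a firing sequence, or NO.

NO — not reachable within 5 firings

depth 0: 1 marking
depth 1: 2 markings reached so far
depth 2: 3 markings reached so far
depth 3: 5 markings reached so far
depth 4: 7 markings reached so far
depth 5: 9 markings reached so far
target is not among the 9 markings reachable within 5 steps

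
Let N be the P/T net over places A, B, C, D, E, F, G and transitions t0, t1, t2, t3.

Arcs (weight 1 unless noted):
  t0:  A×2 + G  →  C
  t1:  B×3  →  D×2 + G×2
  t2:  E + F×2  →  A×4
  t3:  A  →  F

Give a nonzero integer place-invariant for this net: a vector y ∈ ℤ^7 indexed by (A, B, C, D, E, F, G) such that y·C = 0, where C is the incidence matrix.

Incidence matrix C (rows=places, cols=transitions):
       t0   t1   t2   t3
    A  -2    0    4   -1
    B   0   -3    0    0
    C   1    0    0    0
    D   0    2    0    0
    E   0    0   -1    0
    F   0    0   -2    1
    G  -1    2    0    0

Candidate y = [0, 2, 0, 3, 0, 0, 0]; check y·C column-wise:
  col t0: 0·-2 + 2·0 + 0·1 + 3·0 + 0·-1 = 0
  col t1: 2·-3 + 3·2 + 0·2 = 0
  col t2: 0·4 + 2·0 + 3·0 + 0·-1 + 0·-2 = 0
  col t3: 0·-1 + 2·0 + 3·0 + 0·1 = 0

y = (A:0, B:2, C:0, D:3, E:0, F:0, G:0)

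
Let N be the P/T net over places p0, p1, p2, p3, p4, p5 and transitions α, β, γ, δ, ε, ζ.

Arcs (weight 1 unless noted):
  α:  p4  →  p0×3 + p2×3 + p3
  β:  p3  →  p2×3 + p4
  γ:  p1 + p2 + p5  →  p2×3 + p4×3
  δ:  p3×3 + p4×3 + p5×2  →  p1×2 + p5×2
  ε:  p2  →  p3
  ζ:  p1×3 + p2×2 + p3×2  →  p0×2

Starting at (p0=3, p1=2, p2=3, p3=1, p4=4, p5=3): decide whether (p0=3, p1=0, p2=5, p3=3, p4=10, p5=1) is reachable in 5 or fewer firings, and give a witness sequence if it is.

YES — reachable via ⟨γ, γ, ε, ε⟩ (4 firings)

step 1: fire γ:  (p0=3, p1=2, p2=3, p3=1, p4=4, p5=3) → (p0=3, p1=1, p2=5, p3=1, p4=7, p5=2)
step 2: fire γ:  (p0=3, p1=1, p2=5, p3=1, p4=7, p5=2) → (p0=3, p1=0, p2=7, p3=1, p4=10, p5=1)
step 3: fire ε:  (p0=3, p1=0, p2=7, p3=1, p4=10, p5=1) → (p0=3, p1=0, p2=6, p3=2, p4=10, p5=1)
step 4: fire ε:  (p0=3, p1=0, p2=6, p3=2, p4=10, p5=1) → (p0=3, p1=0, p2=5, p3=3, p4=10, p5=1)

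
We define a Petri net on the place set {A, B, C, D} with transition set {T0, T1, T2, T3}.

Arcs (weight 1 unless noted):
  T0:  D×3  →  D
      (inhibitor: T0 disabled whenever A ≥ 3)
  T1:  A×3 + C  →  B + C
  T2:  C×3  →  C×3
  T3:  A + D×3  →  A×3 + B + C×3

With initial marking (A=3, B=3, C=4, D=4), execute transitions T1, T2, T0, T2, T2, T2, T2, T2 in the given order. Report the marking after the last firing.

(A=0, B=4, C=4, D=2)

step 1: fire T1:  (A=3, B=3, C=4, D=4) → (A=0, B=4, C=4, D=4)
step 2: fire T2:  (A=0, B=4, C=4, D=4) → (A=0, B=4, C=4, D=4)
step 3: fire T0:  (A=0, B=4, C=4, D=4) → (A=0, B=4, C=4, D=2)
step 4: fire T2:  (A=0, B=4, C=4, D=2) → (A=0, B=4, C=4, D=2)
step 5: fire T2:  (A=0, B=4, C=4, D=2) → (A=0, B=4, C=4, D=2)
step 6: fire T2:  (A=0, B=4, C=4, D=2) → (A=0, B=4, C=4, D=2)
step 7: fire T2:  (A=0, B=4, C=4, D=2) → (A=0, B=4, C=4, D=2)
step 8: fire T2:  (A=0, B=4, C=4, D=2) → (A=0, B=4, C=4, D=2)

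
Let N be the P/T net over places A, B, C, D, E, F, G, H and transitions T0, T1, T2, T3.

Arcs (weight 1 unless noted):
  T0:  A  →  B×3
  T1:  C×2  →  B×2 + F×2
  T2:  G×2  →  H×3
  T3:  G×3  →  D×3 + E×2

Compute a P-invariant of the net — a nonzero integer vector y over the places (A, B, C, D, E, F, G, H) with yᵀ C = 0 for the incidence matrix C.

y = (A:3, B:1, C:1, D:0, E:0, F:0, G:0, H:0)

Incidence matrix C (rows=places, cols=transitions):
       T0   T1   T2   T3
    A  -1    0    0    0
    B   3    2    0    0
    C   0   -2    0    0
    D   0    0    0    3
    E   0    0    0    2
    F   0    2    0    0
    G   0    0   -2   -3
    H   0    0    3    0

Candidate y = [3, 1, 1, 0, 0, 0, 0, 0]; check y·C column-wise:
  col T0: 3·-1 + 1·3 + 1·0 = 0
  col T1: 3·0 + 1·2 + 1·-2 + 0·2 = 0
  col T2: 3·0 + 1·0 + 1·0 + 0·-2 + 0·3 = 0
  col T3: 3·0 + 1·0 + 1·0 + 0·3 + 0·2 + 0·-3 = 0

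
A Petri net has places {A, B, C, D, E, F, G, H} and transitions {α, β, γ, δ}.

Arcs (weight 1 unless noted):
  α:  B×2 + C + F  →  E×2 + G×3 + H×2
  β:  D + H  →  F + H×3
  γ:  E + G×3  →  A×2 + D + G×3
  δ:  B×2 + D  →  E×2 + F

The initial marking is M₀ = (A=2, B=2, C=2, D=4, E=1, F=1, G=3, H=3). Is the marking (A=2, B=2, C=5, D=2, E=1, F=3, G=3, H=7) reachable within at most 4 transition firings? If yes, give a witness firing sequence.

depth 0: 1 marking
depth 1: 5 markings reached so far
depth 2: 11 markings reached so far
depth 3: 19 markings reached so far
depth 4: 29 markings reached so far
target is not among the 29 markings reachable within 4 steps

NO — not reachable within 4 firings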